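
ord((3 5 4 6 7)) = 5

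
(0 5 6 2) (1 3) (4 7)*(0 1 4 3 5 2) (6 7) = (0 2 1 5 7 3 4 6) 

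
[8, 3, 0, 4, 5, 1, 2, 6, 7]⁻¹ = [2, 5, 6, 1, 3, 4, 7, 8, 0]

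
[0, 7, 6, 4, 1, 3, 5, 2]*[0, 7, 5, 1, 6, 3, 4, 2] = [0, 2, 4, 6, 7, 1, 3, 5]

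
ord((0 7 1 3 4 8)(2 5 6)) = 6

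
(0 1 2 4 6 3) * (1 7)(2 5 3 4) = (0 7 1 5 3)(4 6)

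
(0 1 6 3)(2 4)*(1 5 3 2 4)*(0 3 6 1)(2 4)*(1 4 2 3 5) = (0 1 4 3 5 6 2)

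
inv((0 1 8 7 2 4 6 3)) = (0 3 6 4 2 7 8 1)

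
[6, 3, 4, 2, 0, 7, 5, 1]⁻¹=[4, 7, 3, 1, 2, 6, 0, 5]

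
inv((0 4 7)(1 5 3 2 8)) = (0 7 4)(1 8 2 3 5)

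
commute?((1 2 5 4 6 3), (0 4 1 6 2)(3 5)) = no:(1 2 5 4 6 3)*(0 4 1 6 2)(3 5) = (0 4 2 3 6 5 1), (0 4 1 6 2)(3 5)*(1 2 5 4 6 3) = (0 6 5 1 3 4 2)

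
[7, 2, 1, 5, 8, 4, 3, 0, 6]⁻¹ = [7, 2, 1, 6, 5, 3, 8, 0, 4]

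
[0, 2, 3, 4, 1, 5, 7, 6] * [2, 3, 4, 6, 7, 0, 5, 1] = [2, 4, 6, 7, 3, 0, 1, 5]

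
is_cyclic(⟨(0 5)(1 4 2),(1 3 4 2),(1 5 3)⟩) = no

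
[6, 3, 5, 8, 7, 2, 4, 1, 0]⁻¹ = [8, 7, 5, 1, 6, 2, 0, 4, 3]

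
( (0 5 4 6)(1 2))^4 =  ()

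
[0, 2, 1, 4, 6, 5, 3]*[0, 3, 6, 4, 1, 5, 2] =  [0, 6, 3, 1, 2, 5, 4]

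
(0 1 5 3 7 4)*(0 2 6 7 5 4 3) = (0 1 4 2 6 7 3 5)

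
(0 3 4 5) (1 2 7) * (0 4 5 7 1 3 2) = (0 2 1) (3 5 4 7) 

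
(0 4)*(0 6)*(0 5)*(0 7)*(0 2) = (0 4 6 5 7 2) 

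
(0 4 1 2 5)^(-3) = (0 1 5 4 2)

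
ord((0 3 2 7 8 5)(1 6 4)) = 6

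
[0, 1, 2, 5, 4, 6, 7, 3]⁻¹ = [0, 1, 2, 7, 4, 3, 5, 6]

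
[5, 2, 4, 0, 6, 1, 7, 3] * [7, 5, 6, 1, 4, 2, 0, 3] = [2, 6, 4, 7, 0, 5, 3, 1]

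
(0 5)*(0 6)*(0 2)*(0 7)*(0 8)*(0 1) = (0 5 6 2 7 8 1) 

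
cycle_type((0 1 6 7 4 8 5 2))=8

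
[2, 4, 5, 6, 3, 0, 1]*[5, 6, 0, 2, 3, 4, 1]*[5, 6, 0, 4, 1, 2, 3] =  [5, 4, 1, 6, 0, 2, 3]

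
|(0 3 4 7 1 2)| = 6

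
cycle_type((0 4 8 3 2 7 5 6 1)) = 9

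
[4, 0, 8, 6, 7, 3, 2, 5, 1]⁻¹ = [1, 8, 6, 5, 0, 7, 3, 4, 2]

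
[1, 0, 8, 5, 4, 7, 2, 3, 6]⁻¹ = [1, 0, 6, 7, 4, 3, 8, 5, 2]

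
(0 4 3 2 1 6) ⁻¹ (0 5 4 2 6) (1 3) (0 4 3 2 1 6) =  (0 4 5 3 1) (2 6) 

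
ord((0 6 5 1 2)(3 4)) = 10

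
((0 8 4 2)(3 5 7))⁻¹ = (0 2 4 8)(3 7 5)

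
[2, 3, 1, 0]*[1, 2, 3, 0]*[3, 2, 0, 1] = [1, 3, 0, 2]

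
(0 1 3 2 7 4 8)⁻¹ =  (0 8 4 7 2 3 1)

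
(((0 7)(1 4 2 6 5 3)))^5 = (0 7)(1 3 5 6 2 4)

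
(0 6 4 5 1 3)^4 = (0 1 4)(3 5 6)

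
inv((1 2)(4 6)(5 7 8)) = (1 2)(4 6)(5 8 7)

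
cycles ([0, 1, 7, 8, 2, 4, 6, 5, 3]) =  (2 7 5 4)(3 8)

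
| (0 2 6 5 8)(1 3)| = 10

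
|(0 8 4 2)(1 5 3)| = 12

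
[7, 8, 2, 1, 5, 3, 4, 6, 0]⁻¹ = [8, 3, 2, 5, 6, 4, 7, 0, 1]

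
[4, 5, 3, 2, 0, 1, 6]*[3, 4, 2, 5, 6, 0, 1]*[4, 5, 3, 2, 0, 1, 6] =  [6, 4, 1, 3, 2, 0, 5]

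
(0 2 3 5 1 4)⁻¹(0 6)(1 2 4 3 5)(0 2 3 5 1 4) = (0 5 1 4 3)(2 6)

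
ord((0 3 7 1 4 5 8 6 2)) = 9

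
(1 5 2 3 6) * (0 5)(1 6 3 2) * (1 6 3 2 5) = (0 1)(2 5 6 3)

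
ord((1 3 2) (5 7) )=6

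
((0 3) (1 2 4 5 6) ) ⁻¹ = (0 3) (1 6 5 4 2) 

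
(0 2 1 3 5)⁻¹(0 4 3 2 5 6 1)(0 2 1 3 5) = (0 6 3 2 4 5 1)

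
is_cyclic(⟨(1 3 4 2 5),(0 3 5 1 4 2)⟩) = no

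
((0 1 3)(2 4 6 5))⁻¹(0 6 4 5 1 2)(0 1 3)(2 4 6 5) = (1 5 6 2 3 4)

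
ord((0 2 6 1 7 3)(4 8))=6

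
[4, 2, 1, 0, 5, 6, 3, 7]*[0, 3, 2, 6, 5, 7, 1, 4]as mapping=[0→5, 1→2, 2→3, 3→0, 4→7, 5→1, 6→6, 7→4]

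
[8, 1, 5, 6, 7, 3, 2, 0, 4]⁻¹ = [7, 1, 6, 5, 8, 2, 3, 4, 0]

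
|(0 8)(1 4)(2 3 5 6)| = 4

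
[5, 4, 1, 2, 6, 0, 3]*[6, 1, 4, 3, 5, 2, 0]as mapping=[0→2, 1→5, 2→1, 3→4, 4→0, 5→6, 6→3]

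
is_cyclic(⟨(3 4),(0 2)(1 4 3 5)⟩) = no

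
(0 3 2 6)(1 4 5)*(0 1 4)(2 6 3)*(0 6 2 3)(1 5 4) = (0 3 2)(1 6 5)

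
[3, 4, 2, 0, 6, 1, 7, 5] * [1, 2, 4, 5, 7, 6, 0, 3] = [5, 7, 4, 1, 0, 2, 3, 6]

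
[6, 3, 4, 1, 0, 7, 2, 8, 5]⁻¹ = [4, 3, 6, 1, 2, 8, 0, 5, 7]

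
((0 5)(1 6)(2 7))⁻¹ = (0 5)(1 6)(2 7)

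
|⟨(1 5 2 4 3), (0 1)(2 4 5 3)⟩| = 360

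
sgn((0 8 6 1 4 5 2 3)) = -1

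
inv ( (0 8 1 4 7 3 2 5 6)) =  (0 6 5 2 3 7 4 1 8)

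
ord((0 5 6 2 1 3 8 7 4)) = 9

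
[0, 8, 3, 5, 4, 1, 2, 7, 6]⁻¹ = [0, 5, 6, 2, 4, 3, 8, 7, 1]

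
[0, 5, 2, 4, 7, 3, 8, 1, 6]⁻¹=[0, 7, 2, 5, 3, 1, 8, 4, 6]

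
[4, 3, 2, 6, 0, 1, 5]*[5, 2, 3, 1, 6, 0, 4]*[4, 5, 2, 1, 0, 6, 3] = [3, 5, 1, 0, 6, 2, 4]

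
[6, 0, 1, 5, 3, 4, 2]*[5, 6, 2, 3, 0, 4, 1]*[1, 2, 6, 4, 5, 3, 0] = [2, 3, 0, 5, 4, 1, 6]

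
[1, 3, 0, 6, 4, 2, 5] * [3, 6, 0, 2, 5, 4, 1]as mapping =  [0→6, 1→2, 2→3, 3→1, 4→5, 5→0, 6→4]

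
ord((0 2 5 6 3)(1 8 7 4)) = 20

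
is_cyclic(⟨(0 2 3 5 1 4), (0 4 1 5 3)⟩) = no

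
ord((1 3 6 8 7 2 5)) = 7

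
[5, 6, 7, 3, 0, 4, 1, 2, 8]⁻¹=[4, 6, 7, 3, 5, 0, 1, 2, 8]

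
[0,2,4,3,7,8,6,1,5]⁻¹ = [0,7,1,3,2,8,6,4,5]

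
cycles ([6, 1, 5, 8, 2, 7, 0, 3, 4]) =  (0 6)(2 5 7 3 8 4)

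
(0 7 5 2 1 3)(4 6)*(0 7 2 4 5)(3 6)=(0 2 1 6 5 4 3 7)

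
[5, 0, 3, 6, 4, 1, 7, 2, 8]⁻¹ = [1, 5, 7, 2, 4, 0, 3, 6, 8]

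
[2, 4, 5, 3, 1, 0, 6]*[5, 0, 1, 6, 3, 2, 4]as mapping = [0→1, 1→3, 2→2, 3→6, 4→0, 5→5, 6→4]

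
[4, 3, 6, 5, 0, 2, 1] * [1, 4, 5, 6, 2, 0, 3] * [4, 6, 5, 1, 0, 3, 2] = [5, 2, 1, 4, 6, 3, 0]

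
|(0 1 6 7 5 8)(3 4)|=6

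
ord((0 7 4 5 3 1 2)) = 7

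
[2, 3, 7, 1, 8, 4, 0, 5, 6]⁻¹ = [6, 3, 0, 1, 5, 7, 8, 2, 4]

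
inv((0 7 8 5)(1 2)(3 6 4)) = (0 5 8 7)(1 2)(3 4 6)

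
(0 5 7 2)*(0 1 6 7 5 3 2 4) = (0 3 2 1 6 7 4)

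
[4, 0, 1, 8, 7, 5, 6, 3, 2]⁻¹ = [1, 2, 8, 7, 0, 5, 6, 4, 3]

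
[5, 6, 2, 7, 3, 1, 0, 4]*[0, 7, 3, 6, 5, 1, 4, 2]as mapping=[0→1, 1→4, 2→3, 3→2, 4→6, 5→7, 6→0, 7→5]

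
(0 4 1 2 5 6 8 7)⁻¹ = (0 7 8 6 5 2 1 4)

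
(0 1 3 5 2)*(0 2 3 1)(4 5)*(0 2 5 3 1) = (0 2 5 1)(3 4)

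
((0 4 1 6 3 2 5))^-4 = (0 6 5 1 2 4 3)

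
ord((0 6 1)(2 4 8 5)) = 12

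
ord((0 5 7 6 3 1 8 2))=8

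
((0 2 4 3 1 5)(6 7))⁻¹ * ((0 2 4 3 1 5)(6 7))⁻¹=(0 1 4)(2 5 3)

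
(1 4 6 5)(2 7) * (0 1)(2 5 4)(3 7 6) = (0 1 2 6 4 3 7 5)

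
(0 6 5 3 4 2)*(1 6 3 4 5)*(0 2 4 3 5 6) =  (0 5 3 6 1)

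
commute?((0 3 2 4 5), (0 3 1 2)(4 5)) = no:(0 3 2 4 5)*(0 3 1 2)(4 5) = (0 1 2 5 3), (0 3 1 2)(4 5)*(0 3 2 4 5) = (0 2 3 1 4)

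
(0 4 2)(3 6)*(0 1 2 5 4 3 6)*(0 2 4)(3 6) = (0 6 3 2 1 4 5)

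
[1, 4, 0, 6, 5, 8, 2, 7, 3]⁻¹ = [2, 0, 6, 8, 1, 4, 3, 7, 5]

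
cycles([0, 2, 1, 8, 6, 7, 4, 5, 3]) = (1 2) (3 8) (4 6) (5 7) 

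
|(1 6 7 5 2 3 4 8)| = 8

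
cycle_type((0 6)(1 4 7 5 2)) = 2.5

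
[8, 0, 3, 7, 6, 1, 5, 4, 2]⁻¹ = [1, 5, 8, 2, 7, 6, 4, 3, 0]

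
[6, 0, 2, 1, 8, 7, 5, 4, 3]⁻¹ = [1, 3, 2, 8, 7, 6, 0, 5, 4]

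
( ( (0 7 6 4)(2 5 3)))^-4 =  (2 3 5)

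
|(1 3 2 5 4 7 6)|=7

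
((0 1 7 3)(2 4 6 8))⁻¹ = (0 3 7 1)(2 8 6 4)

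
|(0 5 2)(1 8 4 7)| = 12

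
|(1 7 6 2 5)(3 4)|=10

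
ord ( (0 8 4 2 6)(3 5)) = 10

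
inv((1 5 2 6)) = (1 6 2 5)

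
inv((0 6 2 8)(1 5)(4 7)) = (0 8 2 6)(1 5)(4 7)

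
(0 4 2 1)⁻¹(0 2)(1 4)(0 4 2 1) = (0 2)(1 4)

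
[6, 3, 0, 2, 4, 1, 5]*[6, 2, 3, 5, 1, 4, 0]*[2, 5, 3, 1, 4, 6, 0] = [2, 6, 0, 1, 5, 3, 4]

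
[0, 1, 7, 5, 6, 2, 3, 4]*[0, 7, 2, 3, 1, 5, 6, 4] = [0, 7, 4, 5, 6, 2, 3, 1]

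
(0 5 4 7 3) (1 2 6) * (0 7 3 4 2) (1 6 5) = (0 1) (2 5) (3 7 4) 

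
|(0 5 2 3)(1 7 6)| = 12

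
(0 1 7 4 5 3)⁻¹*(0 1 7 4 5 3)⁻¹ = (0 5 7)(1 3 4)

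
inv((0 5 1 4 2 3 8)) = (0 8 3 2 4 1 5)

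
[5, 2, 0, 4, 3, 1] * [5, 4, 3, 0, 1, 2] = [2, 3, 5, 1, 0, 4]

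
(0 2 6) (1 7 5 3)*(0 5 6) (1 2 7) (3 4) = (0 7 6 5 4 3 2) 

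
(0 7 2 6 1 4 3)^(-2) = (0 4 6 7 3 1 2)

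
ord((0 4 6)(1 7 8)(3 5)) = 6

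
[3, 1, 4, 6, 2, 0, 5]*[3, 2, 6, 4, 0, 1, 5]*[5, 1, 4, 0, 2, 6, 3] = [2, 4, 5, 6, 3, 0, 1]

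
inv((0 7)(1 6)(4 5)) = (0 7)(1 6)(4 5)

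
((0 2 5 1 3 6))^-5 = (0 2 5 1 3 6)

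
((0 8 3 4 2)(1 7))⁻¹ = (0 2 4 3 8)(1 7)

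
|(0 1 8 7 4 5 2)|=7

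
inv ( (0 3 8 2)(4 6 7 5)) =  (0 2 8 3)(4 5 7 6)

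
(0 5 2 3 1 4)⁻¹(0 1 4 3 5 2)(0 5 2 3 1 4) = (0 1 2 3 5 4)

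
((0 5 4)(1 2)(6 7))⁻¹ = (0 4 5)(1 2)(6 7)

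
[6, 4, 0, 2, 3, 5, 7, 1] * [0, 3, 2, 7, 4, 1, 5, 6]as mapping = [0→5, 1→4, 2→0, 3→2, 4→7, 5→1, 6→6, 7→3]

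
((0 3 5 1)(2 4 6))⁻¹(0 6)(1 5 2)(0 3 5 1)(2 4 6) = (0 1 4)(2 3)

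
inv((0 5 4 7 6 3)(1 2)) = (0 3 6 7 4 5)(1 2)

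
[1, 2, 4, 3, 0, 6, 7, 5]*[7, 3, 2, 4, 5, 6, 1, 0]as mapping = [0→3, 1→2, 2→5, 3→4, 4→7, 5→1, 6→0, 7→6]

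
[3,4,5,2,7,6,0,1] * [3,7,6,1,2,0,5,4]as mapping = [0→1,1→2,2→0,3→6,4→4,5→5,6→3,7→7]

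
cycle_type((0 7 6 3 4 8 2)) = 7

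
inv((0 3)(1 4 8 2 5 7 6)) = (0 3)(1 6 7 5 2 8 4)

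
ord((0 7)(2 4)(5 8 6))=6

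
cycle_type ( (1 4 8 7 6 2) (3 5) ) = 2.6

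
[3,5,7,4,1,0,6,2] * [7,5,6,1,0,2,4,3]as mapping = [0→1,1→2,2→3,3→0,4→5,5→7,6→4,7→6]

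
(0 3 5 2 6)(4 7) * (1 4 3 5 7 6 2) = (0 5 1 4 6)(3 7)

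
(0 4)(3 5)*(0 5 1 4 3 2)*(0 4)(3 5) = (0 5 2 4 3 1)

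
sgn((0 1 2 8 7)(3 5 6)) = 1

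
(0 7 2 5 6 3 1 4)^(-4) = (0 6)(1 2)(3 7)(4 5)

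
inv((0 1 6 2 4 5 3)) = (0 3 5 4 2 6 1)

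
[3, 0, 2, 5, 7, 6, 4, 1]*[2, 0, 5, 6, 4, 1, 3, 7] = [6, 2, 5, 1, 7, 3, 4, 0]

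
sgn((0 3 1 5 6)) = 1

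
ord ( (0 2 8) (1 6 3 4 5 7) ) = 6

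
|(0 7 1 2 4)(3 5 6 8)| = 20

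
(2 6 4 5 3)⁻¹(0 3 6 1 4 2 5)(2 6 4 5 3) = (0 2 4 1 5 6 3)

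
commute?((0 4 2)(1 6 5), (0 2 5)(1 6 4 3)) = no:(0 4 2)(1 6 5) * (0 2 5)(1 6 4 3) = (0 3 1 4 5 6), (0 2 5)(1 6 4 3) * (0 4 2)(1 6 5) = (1 5 4 3 6 2)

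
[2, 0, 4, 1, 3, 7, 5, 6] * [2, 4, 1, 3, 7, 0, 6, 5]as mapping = [0→1, 1→2, 2→7, 3→4, 4→3, 5→5, 6→0, 7→6]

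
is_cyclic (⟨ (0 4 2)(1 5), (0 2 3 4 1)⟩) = no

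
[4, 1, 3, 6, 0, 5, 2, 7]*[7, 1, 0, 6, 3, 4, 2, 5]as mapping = [0→3, 1→1, 2→6, 3→2, 4→7, 5→4, 6→0, 7→5]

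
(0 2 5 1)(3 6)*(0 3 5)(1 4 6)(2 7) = (0 7 2)(1 3)(4 6 5)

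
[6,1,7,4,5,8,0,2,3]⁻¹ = [6,1,7,8,3,4,0,2,5]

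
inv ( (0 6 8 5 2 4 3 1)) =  (0 1 3 4 2 5 8 6)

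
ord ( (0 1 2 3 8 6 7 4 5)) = 9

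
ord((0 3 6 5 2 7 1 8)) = 8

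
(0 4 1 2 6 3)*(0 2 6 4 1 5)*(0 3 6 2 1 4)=(0 4 5 3 1 2)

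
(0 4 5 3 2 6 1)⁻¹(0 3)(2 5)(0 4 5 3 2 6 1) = (2 4)(3 6)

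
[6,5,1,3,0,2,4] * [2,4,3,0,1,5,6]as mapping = [0→6,1→5,2→4,3→0,4→2,5→3,6→1]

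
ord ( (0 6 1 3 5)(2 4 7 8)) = 20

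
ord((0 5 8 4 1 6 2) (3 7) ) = 14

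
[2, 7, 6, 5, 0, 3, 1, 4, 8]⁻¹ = [4, 6, 0, 5, 7, 3, 2, 1, 8]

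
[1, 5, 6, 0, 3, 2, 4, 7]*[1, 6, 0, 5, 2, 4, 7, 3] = [6, 4, 7, 1, 5, 0, 2, 3]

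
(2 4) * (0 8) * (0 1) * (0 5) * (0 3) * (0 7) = (0 8 1 5 3 7)(2 4)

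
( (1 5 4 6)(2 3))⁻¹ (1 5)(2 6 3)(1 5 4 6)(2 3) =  (1 2 3)(4 5)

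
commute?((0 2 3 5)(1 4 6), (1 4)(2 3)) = no:(0 2 3 5)(1 4 6)*(1 4)(2 3) = (0 3 5)(4 6), (1 4)(2 3)*(0 2 3 5)(1 4 6) = (0 2 5)(1 6)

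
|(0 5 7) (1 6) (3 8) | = 6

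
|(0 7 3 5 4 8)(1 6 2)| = 6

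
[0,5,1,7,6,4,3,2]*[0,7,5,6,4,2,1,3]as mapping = [0→0,1→2,2→7,3→3,4→1,5→4,6→6,7→5]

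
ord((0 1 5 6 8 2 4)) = 7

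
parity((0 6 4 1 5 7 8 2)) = odd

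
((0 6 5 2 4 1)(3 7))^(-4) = (0 5 4)(1 6 2)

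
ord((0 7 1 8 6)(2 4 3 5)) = 20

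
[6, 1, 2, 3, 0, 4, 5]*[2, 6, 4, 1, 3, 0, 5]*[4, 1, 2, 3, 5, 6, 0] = [6, 0, 5, 1, 2, 3, 4]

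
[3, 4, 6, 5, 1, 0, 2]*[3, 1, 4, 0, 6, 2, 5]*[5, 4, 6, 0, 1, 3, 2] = [5, 2, 3, 6, 4, 0, 1]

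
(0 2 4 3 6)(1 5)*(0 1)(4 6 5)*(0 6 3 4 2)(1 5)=(1 2 3)(5 6)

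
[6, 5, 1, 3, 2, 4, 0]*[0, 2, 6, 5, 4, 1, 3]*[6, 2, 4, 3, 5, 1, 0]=[3, 2, 4, 1, 0, 5, 6] 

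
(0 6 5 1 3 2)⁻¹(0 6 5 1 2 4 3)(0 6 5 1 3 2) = (0 4 2 6 5 1 3)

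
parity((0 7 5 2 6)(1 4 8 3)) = odd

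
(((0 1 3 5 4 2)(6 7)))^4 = (0 4 3)(1 2 5)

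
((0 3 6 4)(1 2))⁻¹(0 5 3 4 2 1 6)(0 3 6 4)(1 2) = (0 1 2 4 3 5 6)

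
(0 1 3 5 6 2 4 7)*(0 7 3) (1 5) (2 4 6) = (0 5 2 6 4 3 1) 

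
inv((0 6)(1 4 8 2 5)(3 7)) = (0 6)(1 5 2 8 4)(3 7)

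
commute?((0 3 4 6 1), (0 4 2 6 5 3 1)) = no:(0 3 4 6 1)*(0 4 2 6 5 3 1) = (0 1 4 5 3 2 6), (0 4 2 6 5 3 1)*(0 3 4 6 1) = (0 6 5 4 2 1 3)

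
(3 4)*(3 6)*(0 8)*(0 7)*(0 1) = (0 8 7 1)(3 4 6)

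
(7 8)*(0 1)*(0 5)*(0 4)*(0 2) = (0 1 5 4 2)(7 8)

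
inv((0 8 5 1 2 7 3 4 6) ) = (0 6 4 3 7 2 1 5 8) 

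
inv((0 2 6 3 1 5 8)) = (0 8 5 1 3 6 2)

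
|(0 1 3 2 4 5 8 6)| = 8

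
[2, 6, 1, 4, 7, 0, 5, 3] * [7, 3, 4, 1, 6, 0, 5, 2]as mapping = [0→4, 1→5, 2→3, 3→6, 4→2, 5→7, 6→0, 7→1]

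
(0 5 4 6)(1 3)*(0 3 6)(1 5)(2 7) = (0 1 6 3 5 4)(2 7)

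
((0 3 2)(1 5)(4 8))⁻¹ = (0 2 3)(1 5)(4 8)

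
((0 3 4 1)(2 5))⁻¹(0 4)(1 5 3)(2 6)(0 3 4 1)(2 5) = (0 2 4)(1 3)(5 6)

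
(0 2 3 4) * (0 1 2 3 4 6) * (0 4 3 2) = (0 2 3 6 4 1)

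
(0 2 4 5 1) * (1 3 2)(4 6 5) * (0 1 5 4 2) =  (0 5 3)(2 6 4)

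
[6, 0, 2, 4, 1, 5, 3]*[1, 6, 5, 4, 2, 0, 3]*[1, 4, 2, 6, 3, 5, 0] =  [6, 4, 5, 2, 0, 1, 3]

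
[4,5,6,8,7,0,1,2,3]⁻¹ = [5,6,7,8,0,1,2,4,3]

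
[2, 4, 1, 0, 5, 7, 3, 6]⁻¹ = [3, 2, 0, 6, 1, 4, 7, 5]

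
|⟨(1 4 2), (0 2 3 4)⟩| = 120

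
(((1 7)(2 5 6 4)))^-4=()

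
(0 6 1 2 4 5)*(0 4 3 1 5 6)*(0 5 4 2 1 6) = (0 5 2 3 6 4)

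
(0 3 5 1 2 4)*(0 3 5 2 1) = (0 5)(2 4 3)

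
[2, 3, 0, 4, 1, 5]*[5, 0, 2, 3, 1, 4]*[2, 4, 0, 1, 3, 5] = [0, 1, 5, 4, 2, 3]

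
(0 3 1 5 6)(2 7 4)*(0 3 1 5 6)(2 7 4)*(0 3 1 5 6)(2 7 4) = (0 5 3 6 1)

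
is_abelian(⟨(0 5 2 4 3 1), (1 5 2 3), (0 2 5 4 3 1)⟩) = no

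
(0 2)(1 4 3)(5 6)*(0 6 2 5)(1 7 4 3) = (0 5 2 6)(1 3 7 4)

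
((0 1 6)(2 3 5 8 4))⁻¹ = (0 6 1)(2 4 8 5 3)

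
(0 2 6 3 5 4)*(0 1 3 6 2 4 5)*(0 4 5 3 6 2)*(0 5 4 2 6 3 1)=(0 4)(1 3 2 5)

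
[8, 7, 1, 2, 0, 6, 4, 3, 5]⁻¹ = [4, 2, 3, 7, 6, 8, 5, 1, 0]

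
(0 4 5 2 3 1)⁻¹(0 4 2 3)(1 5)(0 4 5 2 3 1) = (0 2)(1 4 5 3)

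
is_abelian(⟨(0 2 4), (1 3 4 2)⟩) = no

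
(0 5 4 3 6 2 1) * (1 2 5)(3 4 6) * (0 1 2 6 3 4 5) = (0 2 6)(3 4 5)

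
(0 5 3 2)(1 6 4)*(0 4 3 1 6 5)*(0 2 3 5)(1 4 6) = (0 2 6 5 4 1)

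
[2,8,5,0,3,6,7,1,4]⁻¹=[3,7,0,4,8,2,5,6,1]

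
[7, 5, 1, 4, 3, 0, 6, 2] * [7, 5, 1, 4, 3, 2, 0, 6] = [6, 2, 5, 3, 4, 7, 0, 1]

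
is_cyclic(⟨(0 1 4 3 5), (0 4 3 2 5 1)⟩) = no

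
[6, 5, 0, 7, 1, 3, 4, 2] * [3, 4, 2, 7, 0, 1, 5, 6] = [5, 1, 3, 6, 4, 7, 0, 2]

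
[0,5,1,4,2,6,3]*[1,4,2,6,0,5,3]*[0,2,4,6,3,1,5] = [2,1,3,0,4,6,5]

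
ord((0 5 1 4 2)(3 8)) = 10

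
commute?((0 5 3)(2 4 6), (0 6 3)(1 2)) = no:(0 5 3)(2 4 6)*(0 6 3)(1 2) = (0 5)(1 2 4 3 6), (0 6 3)(1 2)*(0 5 3)(2 4 6) = (0 2 1 4 6)(3 5)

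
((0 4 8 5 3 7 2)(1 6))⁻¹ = (0 2 7 3 5 8 4)(1 6)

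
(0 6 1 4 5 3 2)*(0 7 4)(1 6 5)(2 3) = (0 5 2 7 4 1)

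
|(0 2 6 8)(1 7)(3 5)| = 4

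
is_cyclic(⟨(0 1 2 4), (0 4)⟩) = no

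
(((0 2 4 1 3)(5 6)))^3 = (0 1 2 3 4)(5 6)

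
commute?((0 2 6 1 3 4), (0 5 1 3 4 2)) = no:(0 2 6 1 3 4) * (0 5 1 3 4 2) = (1 4 5)(2 6 3), (0 5 1 3 4 2) * (0 2 6 1 3 4) = (0 5 3)(1 4 6)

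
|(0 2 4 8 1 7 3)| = 7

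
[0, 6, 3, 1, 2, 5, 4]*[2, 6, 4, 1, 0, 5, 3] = [2, 3, 1, 6, 4, 5, 0]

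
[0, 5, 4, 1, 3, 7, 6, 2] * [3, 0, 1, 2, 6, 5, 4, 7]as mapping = [0→3, 1→5, 2→6, 3→0, 4→2, 5→7, 6→4, 7→1]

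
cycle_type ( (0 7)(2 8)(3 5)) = 2^3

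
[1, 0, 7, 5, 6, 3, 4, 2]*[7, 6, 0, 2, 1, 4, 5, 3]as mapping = [0→6, 1→7, 2→3, 3→4, 4→5, 5→2, 6→1, 7→0]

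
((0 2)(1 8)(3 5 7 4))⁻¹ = (0 2)(1 8)(3 4 7 5)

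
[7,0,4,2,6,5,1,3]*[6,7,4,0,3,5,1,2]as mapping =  [0→2,1→6,2→3,3→4,4→1,5→5,6→7,7→0]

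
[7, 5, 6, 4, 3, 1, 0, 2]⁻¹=[6, 5, 7, 4, 3, 1, 2, 0]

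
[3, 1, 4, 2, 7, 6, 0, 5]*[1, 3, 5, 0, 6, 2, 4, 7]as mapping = [0→0, 1→3, 2→6, 3→5, 4→7, 5→4, 6→1, 7→2]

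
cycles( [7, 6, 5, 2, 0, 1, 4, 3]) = (0 7 3 2 5 1 6 4)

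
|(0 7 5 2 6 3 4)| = 7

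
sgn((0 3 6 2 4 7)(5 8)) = 1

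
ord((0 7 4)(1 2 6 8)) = 12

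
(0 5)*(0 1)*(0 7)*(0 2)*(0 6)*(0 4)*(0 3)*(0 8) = (0 5 1 7 2 6 4 3 8)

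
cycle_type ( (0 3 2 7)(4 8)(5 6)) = 2^2.4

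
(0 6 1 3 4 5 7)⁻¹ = (0 7 5 4 3 1 6)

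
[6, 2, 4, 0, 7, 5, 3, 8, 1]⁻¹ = [3, 8, 1, 6, 2, 5, 0, 4, 7]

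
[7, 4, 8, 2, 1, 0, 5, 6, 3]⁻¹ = [5, 4, 3, 8, 1, 6, 7, 0, 2]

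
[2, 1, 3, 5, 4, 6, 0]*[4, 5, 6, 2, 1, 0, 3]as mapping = [0→6, 1→5, 2→2, 3→0, 4→1, 5→3, 6→4]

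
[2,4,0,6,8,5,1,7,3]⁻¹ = [2,6,0,8,1,5,3,7,4]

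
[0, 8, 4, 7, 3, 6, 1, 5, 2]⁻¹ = [0, 6, 8, 4, 2, 7, 5, 3, 1]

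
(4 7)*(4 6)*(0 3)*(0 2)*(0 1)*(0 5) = (0 3 2 1 5)(4 7 6)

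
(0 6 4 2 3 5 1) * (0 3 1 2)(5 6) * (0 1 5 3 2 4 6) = (0 3)(1 2 5 4)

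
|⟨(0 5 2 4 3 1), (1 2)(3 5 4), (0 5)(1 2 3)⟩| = 720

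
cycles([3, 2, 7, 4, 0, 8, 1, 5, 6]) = (0 3 4)(1 2 7 5 8 6)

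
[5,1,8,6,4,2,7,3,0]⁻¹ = [8,1,5,7,4,0,3,6,2]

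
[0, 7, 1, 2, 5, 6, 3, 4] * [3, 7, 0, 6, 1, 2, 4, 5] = [3, 5, 7, 0, 2, 4, 6, 1]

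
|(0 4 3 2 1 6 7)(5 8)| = 14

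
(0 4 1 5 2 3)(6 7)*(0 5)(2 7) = (0 4 1)(2 3 5 7 6)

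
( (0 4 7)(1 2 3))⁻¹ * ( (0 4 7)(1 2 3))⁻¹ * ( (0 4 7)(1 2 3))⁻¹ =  ()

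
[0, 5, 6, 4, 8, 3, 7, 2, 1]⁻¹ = [0, 8, 7, 5, 3, 1, 2, 6, 4]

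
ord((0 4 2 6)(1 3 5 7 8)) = 20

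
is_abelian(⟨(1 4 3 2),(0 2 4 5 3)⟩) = no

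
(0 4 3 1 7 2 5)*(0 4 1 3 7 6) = (0 1 6)(2 5 4 7)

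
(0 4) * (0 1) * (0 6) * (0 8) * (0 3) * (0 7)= (0 4 1 6 8 3 7)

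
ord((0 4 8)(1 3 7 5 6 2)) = 6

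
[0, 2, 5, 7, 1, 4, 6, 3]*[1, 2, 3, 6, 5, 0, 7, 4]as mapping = [0→1, 1→3, 2→0, 3→4, 4→2, 5→5, 6→7, 7→6]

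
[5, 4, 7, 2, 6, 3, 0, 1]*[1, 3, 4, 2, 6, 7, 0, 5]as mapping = [0→7, 1→6, 2→5, 3→4, 4→0, 5→2, 6→1, 7→3]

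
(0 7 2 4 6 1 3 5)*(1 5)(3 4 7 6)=(0 6 5)(1 4 3)(2 7)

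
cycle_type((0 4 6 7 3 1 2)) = 7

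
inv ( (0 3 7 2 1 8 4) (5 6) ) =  (0 4 8 1 2 7 3) (5 6) 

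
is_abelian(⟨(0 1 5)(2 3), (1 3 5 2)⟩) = no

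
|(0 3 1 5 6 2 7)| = 7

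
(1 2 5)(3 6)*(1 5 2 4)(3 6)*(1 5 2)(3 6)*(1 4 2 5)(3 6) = (1 2 4)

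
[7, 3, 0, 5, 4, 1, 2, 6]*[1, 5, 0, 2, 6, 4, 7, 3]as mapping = [0→3, 1→2, 2→1, 3→4, 4→6, 5→5, 6→0, 7→7]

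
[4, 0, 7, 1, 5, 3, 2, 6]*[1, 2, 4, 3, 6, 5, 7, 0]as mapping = [0→6, 1→1, 2→0, 3→2, 4→5, 5→3, 6→4, 7→7]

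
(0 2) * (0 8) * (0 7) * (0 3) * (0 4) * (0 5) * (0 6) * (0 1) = (0 2 8 7 3 4 5 6 1)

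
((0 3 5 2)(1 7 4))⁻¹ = (0 2 5 3)(1 4 7)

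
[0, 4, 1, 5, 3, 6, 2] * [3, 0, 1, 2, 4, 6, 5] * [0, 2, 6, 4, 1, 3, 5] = [4, 1, 0, 5, 6, 3, 2]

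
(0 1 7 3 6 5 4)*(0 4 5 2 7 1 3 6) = (0 3)(2 7 6)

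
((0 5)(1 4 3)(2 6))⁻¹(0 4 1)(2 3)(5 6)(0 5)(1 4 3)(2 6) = (0 2)(1 6)(3 4 5)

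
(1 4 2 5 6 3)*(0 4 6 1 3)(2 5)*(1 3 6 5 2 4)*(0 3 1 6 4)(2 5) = (0 6 3 4 5 1 2)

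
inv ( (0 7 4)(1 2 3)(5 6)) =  (0 4 7)(1 3 2)(5 6)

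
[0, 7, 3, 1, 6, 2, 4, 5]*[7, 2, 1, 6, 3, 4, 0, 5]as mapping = [0→7, 1→5, 2→6, 3→2, 4→0, 5→1, 6→3, 7→4]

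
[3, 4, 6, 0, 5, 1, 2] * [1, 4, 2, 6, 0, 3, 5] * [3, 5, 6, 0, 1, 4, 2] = [2, 3, 4, 5, 0, 1, 6]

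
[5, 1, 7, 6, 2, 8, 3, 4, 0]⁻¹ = [8, 1, 4, 6, 7, 0, 3, 2, 5]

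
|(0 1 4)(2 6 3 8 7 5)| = 6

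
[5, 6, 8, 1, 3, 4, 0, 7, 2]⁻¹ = [6, 3, 8, 4, 5, 0, 1, 7, 2]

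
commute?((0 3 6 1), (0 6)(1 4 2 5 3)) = no:(0 3 6 1) * (0 6)(1 4 2 5 3) = (0 1 6 4 2 5 3), (0 6)(1 4 2 5 3) * (0 3 6 1) = (0 1 4 2 5 6 3)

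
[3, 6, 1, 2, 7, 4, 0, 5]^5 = [0, 1, 2, 3, 5, 7, 6, 4]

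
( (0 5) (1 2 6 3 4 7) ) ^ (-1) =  (0 5) (1 7 4 3 6 2) 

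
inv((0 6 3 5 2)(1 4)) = (0 2 5 3 6)(1 4)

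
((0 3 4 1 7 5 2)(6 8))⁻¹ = (0 2 5 7 1 4 3)(6 8)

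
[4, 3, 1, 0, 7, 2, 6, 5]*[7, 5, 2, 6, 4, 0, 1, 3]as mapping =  [0→4, 1→6, 2→5, 3→7, 4→3, 5→2, 6→1, 7→0]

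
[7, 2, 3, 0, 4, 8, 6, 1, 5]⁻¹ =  [3, 7, 1, 2, 4, 8, 6, 0, 5]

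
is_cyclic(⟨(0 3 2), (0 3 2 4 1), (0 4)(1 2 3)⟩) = no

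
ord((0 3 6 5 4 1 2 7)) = 8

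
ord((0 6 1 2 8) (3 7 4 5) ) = 20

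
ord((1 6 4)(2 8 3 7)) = 12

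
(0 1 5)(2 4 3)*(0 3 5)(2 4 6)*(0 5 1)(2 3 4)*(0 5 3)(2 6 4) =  (0 5 2 4 1 3 6)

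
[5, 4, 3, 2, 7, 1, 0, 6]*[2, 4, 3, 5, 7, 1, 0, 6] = [1, 7, 5, 3, 6, 4, 2, 0]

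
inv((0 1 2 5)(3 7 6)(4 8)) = (0 5 2 1)(3 6 7)(4 8)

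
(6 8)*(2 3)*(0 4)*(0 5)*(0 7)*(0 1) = (0 4 5 7 1)(2 3)(6 8)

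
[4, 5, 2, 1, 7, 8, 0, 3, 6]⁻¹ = [6, 3, 2, 7, 0, 1, 8, 4, 5]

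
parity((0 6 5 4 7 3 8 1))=odd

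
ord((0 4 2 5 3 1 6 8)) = 8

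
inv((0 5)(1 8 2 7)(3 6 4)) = (0 5)(1 7 2 8)(3 4 6)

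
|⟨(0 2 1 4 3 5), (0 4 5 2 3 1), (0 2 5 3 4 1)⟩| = 720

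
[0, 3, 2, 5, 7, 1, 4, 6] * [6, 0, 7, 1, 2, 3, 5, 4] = [6, 1, 7, 3, 4, 0, 2, 5]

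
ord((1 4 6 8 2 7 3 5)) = 8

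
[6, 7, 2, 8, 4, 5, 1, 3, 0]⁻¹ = [8, 6, 2, 7, 4, 5, 0, 1, 3]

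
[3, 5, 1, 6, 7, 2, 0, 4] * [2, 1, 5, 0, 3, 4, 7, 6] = [0, 4, 1, 7, 6, 5, 2, 3]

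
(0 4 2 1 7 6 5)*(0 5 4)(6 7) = (1 6 4 2)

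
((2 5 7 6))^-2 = (2 7)(5 6)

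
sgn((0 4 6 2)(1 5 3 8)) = 1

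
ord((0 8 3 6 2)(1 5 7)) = 15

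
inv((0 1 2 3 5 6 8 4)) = (0 4 8 6 5 3 2 1)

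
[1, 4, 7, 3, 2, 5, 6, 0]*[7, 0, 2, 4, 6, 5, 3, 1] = [0, 6, 1, 4, 2, 5, 3, 7]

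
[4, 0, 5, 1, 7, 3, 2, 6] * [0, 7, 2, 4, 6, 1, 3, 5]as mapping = [0→6, 1→0, 2→1, 3→7, 4→5, 5→4, 6→2, 7→3]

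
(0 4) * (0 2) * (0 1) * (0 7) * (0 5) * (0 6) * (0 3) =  (0 4 2 1 7 5 6 3)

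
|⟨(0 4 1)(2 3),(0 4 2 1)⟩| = 120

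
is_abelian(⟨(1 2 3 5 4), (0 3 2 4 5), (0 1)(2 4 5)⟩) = no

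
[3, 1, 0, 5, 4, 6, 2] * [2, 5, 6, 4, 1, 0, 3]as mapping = [0→4, 1→5, 2→2, 3→0, 4→1, 5→3, 6→6]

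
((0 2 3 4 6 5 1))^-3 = (0 6 2 5 3 1 4)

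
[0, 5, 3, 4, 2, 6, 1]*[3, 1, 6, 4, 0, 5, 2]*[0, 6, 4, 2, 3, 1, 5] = [2, 1, 3, 0, 5, 4, 6]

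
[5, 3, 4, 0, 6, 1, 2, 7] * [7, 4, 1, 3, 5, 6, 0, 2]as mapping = [0→6, 1→3, 2→5, 3→7, 4→0, 5→4, 6→1, 7→2]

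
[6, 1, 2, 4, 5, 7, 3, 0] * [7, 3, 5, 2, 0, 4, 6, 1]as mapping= [0→6, 1→3, 2→5, 3→0, 4→4, 5→1, 6→2, 7→7]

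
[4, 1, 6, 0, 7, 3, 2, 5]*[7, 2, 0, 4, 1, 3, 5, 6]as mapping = [0→1, 1→2, 2→5, 3→7, 4→6, 5→4, 6→0, 7→3]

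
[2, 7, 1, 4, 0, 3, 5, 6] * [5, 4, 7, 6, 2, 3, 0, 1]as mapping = [0→7, 1→1, 2→4, 3→2, 4→5, 5→6, 6→3, 7→0]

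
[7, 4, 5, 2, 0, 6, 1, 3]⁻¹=[4, 6, 3, 7, 1, 2, 5, 0]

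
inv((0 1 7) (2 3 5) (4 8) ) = (0 7 1) (2 5 3) (4 8) 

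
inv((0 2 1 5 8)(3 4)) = (0 8 5 1 2)(3 4)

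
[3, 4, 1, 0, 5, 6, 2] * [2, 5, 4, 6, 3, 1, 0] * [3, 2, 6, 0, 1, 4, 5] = [5, 0, 4, 6, 2, 3, 1]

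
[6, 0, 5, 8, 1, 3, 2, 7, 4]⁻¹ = [1, 4, 6, 5, 8, 2, 0, 7, 3]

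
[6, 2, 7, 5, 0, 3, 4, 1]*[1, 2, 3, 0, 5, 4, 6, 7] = [6, 3, 7, 4, 1, 0, 5, 2]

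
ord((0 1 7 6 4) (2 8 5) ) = 15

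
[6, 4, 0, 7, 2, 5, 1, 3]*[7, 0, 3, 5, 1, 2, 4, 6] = [4, 1, 7, 6, 3, 2, 0, 5]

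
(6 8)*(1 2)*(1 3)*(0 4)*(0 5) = (0 4 5) (1 2 3) (6 8) 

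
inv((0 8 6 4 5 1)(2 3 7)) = (0 1 5 4 6 8)(2 7 3)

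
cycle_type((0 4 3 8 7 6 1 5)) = 8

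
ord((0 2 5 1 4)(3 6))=10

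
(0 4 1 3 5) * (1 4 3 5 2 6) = (0 3 2 6 1 5)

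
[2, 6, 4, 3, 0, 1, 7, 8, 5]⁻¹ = [4, 5, 0, 3, 2, 8, 1, 6, 7]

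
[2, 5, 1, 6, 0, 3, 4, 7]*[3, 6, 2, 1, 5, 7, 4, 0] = [2, 7, 6, 4, 3, 1, 5, 0]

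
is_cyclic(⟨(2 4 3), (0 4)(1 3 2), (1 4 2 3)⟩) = no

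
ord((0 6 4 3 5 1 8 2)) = 8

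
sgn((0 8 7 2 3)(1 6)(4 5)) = 1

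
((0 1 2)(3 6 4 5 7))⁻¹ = (0 2 1)(3 7 5 4 6)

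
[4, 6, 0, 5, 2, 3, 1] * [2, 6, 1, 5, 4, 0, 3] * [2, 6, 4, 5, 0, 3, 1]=[0, 5, 4, 2, 6, 3, 1]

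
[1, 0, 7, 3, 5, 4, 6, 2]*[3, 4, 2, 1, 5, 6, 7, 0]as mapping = [0→4, 1→3, 2→0, 3→1, 4→6, 5→5, 6→7, 7→2]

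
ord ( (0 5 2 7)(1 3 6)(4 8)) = 12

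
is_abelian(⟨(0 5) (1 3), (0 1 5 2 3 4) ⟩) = no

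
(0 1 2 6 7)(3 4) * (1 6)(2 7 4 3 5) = (0 6 4 5 2 1 7)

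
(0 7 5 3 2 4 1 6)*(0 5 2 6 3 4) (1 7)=(0 1 3 6 5 4 7 2) 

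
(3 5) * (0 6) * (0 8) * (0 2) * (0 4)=(0 6 8 2 4)(3 5)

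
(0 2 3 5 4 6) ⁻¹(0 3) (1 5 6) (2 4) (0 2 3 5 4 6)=(0 1 4) (2 5) (3 6) 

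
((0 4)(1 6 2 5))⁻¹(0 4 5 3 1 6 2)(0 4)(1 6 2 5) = (0 1 3 6 2 5 4)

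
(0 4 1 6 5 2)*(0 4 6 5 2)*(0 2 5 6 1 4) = (0 1 6 5 2)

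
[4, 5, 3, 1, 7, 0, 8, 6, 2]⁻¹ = [5, 3, 8, 2, 0, 1, 7, 4, 6]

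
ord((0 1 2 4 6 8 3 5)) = 8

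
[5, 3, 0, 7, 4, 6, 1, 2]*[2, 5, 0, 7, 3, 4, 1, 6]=[4, 7, 2, 6, 3, 1, 5, 0]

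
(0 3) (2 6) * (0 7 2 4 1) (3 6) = (0 6 4 1) (2 3 7) 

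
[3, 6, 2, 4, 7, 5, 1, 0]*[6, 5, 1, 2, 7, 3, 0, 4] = [2, 0, 1, 7, 4, 3, 5, 6]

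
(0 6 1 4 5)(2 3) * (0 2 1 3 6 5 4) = (0 5 2 6 3 1)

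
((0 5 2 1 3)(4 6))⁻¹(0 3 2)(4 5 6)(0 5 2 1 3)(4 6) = (0 1 5)(2 4 6)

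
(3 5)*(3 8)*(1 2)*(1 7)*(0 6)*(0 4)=(0 6 4)(1 2 7)(3 5 8)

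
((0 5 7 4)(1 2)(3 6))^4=()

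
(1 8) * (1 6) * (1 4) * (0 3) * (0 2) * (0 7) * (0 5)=(0 3 2 7 5)(1 8 6 4)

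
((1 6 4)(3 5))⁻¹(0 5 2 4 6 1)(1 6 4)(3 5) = (0 3 2 1 4 6)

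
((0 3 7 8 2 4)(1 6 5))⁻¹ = (0 4 2 8 7 3)(1 5 6)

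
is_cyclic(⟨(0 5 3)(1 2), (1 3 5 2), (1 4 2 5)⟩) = no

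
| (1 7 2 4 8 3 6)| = 7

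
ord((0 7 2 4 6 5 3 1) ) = 8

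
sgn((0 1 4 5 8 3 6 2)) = -1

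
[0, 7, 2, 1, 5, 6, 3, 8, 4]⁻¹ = [0, 3, 2, 6, 8, 4, 5, 1, 7]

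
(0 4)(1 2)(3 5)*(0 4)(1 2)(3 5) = ()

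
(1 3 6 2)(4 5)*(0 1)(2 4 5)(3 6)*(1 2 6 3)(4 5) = (0 2)(1 3)(4 6 5)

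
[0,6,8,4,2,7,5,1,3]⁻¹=[0,7,4,8,3,6,1,5,2]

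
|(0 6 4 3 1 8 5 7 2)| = 9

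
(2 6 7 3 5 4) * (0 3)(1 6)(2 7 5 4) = (0 3 4 7)(1 6 5 2)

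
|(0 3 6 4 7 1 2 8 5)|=9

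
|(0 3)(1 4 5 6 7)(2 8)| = 10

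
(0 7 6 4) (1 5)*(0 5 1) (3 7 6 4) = (0 6 3 7 4 5) 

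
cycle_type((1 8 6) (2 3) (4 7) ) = 2^2.3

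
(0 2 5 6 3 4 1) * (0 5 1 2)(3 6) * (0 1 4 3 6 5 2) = (0 1 2 4)(5 6)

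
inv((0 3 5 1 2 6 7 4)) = (0 4 7 6 2 1 5 3)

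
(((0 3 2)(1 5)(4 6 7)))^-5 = (0 3 2)(1 5)(4 6 7)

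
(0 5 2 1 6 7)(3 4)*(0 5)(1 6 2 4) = (1 2 6 7 5 4 3)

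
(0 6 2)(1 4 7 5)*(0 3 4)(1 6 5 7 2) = (0 5 6 1)(2 3 4)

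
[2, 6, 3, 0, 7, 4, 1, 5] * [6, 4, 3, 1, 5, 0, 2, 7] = [3, 2, 1, 6, 7, 5, 4, 0]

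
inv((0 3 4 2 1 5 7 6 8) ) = (0 8 6 7 5 1 2 4 3) 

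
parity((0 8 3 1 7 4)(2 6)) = even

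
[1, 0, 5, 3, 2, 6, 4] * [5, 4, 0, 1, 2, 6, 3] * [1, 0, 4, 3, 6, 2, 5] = [6, 2, 5, 0, 1, 3, 4]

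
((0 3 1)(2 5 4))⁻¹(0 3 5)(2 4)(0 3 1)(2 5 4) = (1 4 3)(2 5)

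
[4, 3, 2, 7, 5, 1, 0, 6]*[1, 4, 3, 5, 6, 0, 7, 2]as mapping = [0→6, 1→5, 2→3, 3→2, 4→0, 5→4, 6→1, 7→7]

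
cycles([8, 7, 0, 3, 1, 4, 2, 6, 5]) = (0 8 5 4 1 7 6 2)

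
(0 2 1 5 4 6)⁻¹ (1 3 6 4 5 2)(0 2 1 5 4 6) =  (0 6 4 1 5 3)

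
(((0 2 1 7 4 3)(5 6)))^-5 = (0 2 1 7 4 3)(5 6)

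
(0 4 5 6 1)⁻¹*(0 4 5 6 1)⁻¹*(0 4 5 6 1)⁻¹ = (0 5 1 4 6)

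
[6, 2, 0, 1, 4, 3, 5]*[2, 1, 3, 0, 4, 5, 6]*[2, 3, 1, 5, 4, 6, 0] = [0, 5, 1, 3, 4, 2, 6]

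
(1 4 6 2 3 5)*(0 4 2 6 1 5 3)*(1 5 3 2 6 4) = (0 1 6 4 5 3 2)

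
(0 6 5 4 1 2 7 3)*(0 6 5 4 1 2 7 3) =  (0 5 1 7)(2 3 6 4)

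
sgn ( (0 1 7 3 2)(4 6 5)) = 1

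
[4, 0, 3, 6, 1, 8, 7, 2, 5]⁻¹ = [1, 4, 7, 2, 0, 8, 3, 6, 5]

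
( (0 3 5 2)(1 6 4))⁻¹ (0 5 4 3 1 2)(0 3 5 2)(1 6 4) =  (0 3 2 1 5 6)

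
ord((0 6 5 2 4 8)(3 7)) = 6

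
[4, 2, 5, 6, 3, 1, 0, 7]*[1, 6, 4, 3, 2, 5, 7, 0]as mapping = [0→2, 1→4, 2→5, 3→7, 4→3, 5→6, 6→1, 7→0]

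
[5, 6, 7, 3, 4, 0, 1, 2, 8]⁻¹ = [5, 6, 7, 3, 4, 0, 1, 2, 8]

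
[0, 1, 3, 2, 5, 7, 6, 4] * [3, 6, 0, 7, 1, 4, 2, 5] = [3, 6, 7, 0, 4, 5, 2, 1]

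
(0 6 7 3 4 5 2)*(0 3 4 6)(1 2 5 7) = (1 2 3 6)(4 7)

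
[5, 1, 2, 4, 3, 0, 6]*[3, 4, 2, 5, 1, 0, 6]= [0, 4, 2, 1, 5, 3, 6]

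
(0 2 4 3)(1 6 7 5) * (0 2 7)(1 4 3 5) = (0 7 1 6)(2 3)(4 5)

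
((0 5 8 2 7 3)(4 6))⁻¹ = (0 3 7 2 8 5)(4 6)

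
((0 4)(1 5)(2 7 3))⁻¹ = (0 4)(1 5)(2 3 7)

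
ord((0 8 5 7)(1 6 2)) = 12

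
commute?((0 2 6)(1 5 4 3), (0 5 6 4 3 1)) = no:(0 2 6)(1 5 4 3)*(0 5 6 4 3 1) = (0 2 4 1 6 5 3), (0 5 6 4 3 1)*(0 2 6)(1 5 4 3) = (0 4 1 2 6 3 5)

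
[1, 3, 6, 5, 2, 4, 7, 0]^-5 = [5, 4, 0, 2, 7, 6, 1, 3]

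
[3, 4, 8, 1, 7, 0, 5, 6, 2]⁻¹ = [5, 3, 8, 0, 1, 6, 7, 4, 2]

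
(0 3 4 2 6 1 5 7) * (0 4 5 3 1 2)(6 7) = (0 1 3 5 6 2 7 4)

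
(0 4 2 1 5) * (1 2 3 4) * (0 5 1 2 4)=(0 2 4 3)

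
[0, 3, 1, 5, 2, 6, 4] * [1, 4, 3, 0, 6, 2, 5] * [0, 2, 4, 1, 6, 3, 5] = [2, 0, 6, 4, 1, 3, 5]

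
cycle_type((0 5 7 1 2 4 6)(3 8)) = 2.7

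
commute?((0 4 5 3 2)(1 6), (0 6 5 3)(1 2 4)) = no:(0 4 5 3 2)(1 6) * (0 6 5 3)(1 2 4) = (0 1 5)(2 6)(3 4), (0 6 5 3)(1 2 4) * (0 4 5 3 2)(1 6) = (0 1)(2 5)(3 4 6)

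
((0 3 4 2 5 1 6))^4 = (0 5 3 1 4 6 2)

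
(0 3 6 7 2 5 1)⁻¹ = (0 1 5 2 7 6 3)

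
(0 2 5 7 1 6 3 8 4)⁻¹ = (0 4 8 3 6 1 7 5 2)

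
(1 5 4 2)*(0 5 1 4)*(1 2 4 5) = (0 1 2 5)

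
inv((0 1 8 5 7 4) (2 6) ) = (0 4 7 5 8 1) (2 6) 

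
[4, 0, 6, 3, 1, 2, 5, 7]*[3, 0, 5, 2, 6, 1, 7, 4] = [6, 3, 7, 2, 0, 5, 1, 4]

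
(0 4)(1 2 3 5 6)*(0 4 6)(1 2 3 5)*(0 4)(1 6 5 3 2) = (0 5 4)(1 2 3 6)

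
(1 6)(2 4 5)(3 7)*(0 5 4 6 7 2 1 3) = (0 5 1 7)(2 6 3)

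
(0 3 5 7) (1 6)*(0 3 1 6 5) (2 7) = (0 1 5 2 7 3) 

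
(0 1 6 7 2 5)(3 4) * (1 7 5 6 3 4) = (0 7 2 6 5)(1 3)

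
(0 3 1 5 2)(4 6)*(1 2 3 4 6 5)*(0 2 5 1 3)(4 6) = (0 6 4 1 3 5)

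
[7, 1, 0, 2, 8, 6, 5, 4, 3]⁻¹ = [2, 1, 3, 8, 7, 6, 5, 0, 4]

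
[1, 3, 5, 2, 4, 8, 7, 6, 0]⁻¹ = [8, 0, 3, 1, 4, 2, 7, 6, 5]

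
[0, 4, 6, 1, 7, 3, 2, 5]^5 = [0, 1, 6, 3, 4, 5, 2, 7]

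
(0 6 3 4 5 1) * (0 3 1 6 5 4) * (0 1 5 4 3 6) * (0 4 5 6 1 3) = (0 5 4)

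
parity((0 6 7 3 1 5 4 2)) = odd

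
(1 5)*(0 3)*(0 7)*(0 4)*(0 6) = (0 3 7 4 6)(1 5)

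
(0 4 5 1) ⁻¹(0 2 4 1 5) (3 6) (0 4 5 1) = (0 1 4 2 5) (3 6) 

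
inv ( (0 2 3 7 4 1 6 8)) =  (0 8 6 1 4 7 3 2)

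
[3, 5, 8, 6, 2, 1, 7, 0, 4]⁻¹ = [7, 5, 4, 0, 8, 1, 3, 6, 2]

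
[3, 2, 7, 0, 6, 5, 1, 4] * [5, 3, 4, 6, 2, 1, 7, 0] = [6, 4, 0, 5, 7, 1, 3, 2]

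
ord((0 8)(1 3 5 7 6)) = 10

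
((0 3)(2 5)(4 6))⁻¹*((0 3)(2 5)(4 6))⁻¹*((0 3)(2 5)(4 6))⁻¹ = (0 3)(2 5)(4 6)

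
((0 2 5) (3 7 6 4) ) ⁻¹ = (0 5 2) (3 4 6 7) 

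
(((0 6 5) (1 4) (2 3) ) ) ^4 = (0 6 5) 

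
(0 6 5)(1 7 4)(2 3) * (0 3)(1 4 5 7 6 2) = (0 2)(1 6 7 5 3)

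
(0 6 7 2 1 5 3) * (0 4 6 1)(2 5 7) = (0 1 7 5 3 4 6 2)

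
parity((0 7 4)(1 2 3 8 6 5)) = odd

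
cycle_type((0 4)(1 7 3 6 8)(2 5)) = 2^2.5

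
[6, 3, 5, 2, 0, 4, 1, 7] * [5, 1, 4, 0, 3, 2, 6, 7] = [6, 0, 2, 4, 5, 3, 1, 7]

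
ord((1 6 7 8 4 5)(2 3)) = 6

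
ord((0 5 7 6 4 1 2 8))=8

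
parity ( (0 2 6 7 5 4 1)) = even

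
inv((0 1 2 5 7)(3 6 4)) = (0 7 5 2 1)(3 4 6)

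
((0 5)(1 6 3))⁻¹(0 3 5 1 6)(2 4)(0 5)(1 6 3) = (0 6 3 5 1)(2 4)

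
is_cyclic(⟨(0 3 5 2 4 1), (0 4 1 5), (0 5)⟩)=no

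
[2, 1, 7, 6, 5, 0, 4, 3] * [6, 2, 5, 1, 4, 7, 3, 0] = [5, 2, 0, 3, 7, 6, 4, 1]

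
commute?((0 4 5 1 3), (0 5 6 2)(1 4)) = no:(0 4 5 1 3) * (0 5 6 2)(1 4) = (0 1 3 5 4 6 2), (0 5 6 2)(1 4) * (0 4 5 1 3) = (0 1 5 6 2 4 3)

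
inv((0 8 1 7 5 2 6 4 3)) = (0 3 4 6 2 5 7 1 8)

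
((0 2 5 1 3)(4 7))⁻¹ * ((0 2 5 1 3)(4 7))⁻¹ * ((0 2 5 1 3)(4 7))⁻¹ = (0 5 3 2 1)(4 7)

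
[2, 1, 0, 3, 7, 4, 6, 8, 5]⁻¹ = [2, 1, 0, 3, 5, 8, 6, 4, 7]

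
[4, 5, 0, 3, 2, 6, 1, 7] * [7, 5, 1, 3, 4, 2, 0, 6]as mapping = [0→4, 1→2, 2→7, 3→3, 4→1, 5→0, 6→5, 7→6]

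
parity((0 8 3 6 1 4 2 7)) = odd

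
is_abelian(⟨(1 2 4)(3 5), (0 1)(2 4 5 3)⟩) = no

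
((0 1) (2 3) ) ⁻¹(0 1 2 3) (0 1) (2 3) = (0 3 2 1) 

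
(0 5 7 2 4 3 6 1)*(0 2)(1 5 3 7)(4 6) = (0 3 4 7)(1 2 6 5)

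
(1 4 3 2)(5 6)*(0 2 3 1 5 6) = (0 2 5)(1 4)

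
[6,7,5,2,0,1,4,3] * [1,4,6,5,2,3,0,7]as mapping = [0→0,1→7,2→3,3→6,4→1,5→4,6→2,7→5]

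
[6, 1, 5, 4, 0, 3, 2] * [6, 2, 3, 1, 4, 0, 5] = [5, 2, 0, 4, 6, 1, 3]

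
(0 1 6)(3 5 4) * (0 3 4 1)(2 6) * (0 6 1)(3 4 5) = (0 6 4 5)(1 2)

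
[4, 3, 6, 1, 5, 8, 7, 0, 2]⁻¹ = [7, 3, 8, 1, 0, 4, 2, 6, 5]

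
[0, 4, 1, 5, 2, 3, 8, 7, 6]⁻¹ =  [0, 2, 4, 5, 1, 3, 8, 7, 6]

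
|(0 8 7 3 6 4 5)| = 7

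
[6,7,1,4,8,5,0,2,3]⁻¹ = [6,2,7,8,3,5,0,1,4]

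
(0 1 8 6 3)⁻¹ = (0 3 6 8 1)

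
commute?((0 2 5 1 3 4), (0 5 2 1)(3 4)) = no:(0 2 5 1 3 4) * (0 5 2 1)(3 4) = (0 1 4 5), (0 5 2 1)(3 4) * (0 2 5 1 3 4) = (0 1 2 3)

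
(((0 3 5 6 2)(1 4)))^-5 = (1 4)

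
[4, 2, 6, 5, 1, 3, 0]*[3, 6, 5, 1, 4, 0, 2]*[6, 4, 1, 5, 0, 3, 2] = [0, 3, 1, 6, 2, 4, 5]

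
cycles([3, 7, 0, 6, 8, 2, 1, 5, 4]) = (0 3 6 1 7 5 2)(4 8)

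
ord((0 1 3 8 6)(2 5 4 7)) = 20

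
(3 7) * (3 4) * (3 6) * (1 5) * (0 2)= (0 2)(1 5)(3 7 4 6)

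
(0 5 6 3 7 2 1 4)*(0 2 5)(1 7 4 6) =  (1 6 3 4 2 7 5)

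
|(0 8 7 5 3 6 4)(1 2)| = 14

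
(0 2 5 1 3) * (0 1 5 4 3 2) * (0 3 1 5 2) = (0 3 5 2 4 1)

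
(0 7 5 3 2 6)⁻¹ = (0 6 2 3 5 7)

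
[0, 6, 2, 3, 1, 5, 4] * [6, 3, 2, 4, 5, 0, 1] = [6, 1, 2, 4, 3, 0, 5]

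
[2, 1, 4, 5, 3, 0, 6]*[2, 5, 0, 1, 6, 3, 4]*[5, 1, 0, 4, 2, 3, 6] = [5, 3, 6, 4, 1, 0, 2]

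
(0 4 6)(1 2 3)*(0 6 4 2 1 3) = (0 2)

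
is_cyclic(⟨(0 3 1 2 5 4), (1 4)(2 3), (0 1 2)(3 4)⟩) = no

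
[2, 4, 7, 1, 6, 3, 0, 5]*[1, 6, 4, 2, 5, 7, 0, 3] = [4, 5, 3, 6, 0, 2, 1, 7] 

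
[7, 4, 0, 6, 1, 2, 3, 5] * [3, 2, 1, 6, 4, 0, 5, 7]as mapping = [0→7, 1→4, 2→3, 3→5, 4→2, 5→1, 6→6, 7→0]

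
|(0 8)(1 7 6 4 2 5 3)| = 14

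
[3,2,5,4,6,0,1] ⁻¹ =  [5,6,1,0,3,2,4] 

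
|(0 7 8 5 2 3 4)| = 7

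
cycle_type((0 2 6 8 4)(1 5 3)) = 3.5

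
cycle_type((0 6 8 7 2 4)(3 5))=2.6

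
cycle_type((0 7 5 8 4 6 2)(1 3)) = 2.7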